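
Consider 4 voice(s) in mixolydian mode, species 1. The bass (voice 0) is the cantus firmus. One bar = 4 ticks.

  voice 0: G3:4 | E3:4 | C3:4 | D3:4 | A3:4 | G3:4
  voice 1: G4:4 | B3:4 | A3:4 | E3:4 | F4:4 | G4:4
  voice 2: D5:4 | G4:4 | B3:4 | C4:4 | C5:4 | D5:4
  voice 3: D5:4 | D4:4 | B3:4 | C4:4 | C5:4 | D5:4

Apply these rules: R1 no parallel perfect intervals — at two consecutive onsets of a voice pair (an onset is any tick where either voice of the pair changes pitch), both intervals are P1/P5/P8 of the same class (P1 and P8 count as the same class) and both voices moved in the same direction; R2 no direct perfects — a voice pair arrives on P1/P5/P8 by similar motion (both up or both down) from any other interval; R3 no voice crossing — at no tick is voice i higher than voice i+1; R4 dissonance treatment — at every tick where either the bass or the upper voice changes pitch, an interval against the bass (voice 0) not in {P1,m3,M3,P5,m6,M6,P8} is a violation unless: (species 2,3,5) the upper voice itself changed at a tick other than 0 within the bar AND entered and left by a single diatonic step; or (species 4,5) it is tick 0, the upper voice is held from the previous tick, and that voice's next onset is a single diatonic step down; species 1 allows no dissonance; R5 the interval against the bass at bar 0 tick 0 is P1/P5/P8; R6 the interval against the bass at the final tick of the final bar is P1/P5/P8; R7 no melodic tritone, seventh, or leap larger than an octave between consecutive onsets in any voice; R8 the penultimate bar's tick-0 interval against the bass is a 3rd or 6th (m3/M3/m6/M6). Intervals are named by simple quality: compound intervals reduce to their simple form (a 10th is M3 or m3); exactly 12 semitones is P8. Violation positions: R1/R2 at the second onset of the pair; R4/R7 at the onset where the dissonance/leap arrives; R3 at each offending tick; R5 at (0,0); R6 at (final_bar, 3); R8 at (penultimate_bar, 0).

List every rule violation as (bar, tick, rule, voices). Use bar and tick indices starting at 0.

(1, 0, R2, (0, 1))
(1, 0, R3, (2, 3))
(1, 0, R4, (0, 3))
(1, 1, R3, (2, 3))
(1, 2, R3, (2, 3))
(1, 3, R3, (2, 3))
(2, 0, R2, (2, 3))
(2, 0, R4, (0, 2))
(2, 0, R4, (0, 3))
(3, 0, R1, (2, 3))
(3, 0, R4, (0, 1))
(3, 0, R4, (0, 2))
(3, 0, R4, (0, 3))
(4, 0, R1, (2, 3))
(4, 0, R2, (1, 2))
(4, 0, R2, (1, 3))
(4, 0, R7, (1,))
(5, 0, R1, (1, 2))
(5, 0, R1, (1, 3))
(5, 0, R1, (2, 3))

bar 0: v0=G3 v1=G4 v2=D5 v3=D5 downbeat P5
bar 1: v0=E3 v1=B3 v2=G4 v3=D4 downbeat m7
bar 2: v0=C3 v1=A3 v2=B3 v3=B3 downbeat M7
bar 3: v0=D3 v1=E3 v2=C4 v3=C4 downbeat m7
bar 4: v0=A3 v1=F4 v2=C5 v3=C5 downbeat m3
bar 5: v0=G3 v1=G4 v2=D5 v3=D5 downbeat P5
  -> R2 @ bar 1 tick 0 v(0, 1): G3/G4 P8 -> E3/B3 P5 similar
  -> R3 @ bar 1 tick 0 v(2, 3): G4 above D4
  -> R4 @ bar 1 tick 0 v(0, 3): E3/D4 m7 untreated
  -> R3 @ bar 1 tick 1 v(2, 3): G4 above D4
  -> R3 @ bar 1 tick 2 v(2, 3): G4 above D4
  -> R3 @ bar 1 tick 3 v(2, 3): G4 above D4
  -> R2 @ bar 2 tick 0 v(2, 3): G4/D4 P4 -> B3/B3 P1 similar
  -> R4 @ bar 2 tick 0 v(0, 2): C3/B3 M7 untreated
  -> R4 @ bar 2 tick 0 v(0, 3): C3/B3 M7 untreated
  -> R1 @ bar 3 tick 0 v(2, 3): B3/B3 P1 -> C4/C4 P1 similar
  -> R4 @ bar 3 tick 0 v(0, 1): D3/E3 M2 untreated
  -> R4 @ bar 3 tick 0 v(0, 2): D3/C4 m7 untreated
  -> R4 @ bar 3 tick 0 v(0, 3): D3/C4 m7 untreated
  -> R1 @ bar 4 tick 0 v(2, 3): C4/C4 P1 -> C5/C5 P1 similar
  -> R2 @ bar 4 tick 0 v(1, 2): E3/C4 m6 -> F4/C5 P5 similar
  -> R2 @ bar 4 tick 0 v(1, 3): E3/C4 m6 -> F4/C5 P5 similar
  -> R7 @ bar 4 tick 0 v(1,): E3->F4 leap 13st
  -> R1 @ bar 5 tick 0 v(1, 2): F4/C5 P5 -> G4/D5 P5 similar
  -> R1 @ bar 5 tick 0 v(1, 3): F4/C5 P5 -> G4/D5 P5 similar
  -> R1 @ bar 5 tick 0 v(2, 3): C5/C5 P1 -> D5/D5 P1 similar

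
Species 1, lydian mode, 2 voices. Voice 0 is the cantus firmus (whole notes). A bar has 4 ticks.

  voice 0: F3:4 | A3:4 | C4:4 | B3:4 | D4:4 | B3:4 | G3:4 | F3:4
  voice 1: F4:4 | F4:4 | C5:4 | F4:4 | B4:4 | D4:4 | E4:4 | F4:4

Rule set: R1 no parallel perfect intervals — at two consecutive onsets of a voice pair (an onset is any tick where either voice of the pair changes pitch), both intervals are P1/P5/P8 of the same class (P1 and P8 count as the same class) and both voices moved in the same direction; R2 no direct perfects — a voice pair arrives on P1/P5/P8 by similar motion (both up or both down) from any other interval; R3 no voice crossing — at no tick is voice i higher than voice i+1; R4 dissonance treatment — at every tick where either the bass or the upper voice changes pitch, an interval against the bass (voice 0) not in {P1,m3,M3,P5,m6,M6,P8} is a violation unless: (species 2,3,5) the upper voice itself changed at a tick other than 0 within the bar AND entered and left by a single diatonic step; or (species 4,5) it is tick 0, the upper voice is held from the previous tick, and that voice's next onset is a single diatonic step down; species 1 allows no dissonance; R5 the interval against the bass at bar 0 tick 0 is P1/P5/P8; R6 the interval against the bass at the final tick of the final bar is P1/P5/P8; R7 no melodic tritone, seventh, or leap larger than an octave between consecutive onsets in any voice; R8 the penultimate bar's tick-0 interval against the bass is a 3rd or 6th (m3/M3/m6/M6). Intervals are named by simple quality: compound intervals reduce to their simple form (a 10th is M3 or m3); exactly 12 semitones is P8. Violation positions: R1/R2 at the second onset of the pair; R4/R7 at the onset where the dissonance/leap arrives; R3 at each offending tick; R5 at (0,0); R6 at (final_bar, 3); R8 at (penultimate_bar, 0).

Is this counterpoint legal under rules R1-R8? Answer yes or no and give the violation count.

No (3 violations)

bar 0: v0=F3 v1=F4 (P8)
bar 1: v0=A3 v1=F4 (m6)
bar 2: v0=C4 v1=C5 (P8)
bar 3: v0=B3 v1=F4 (TT)
bar 4: v0=D4 v1=B4 (M6)
bar 5: v0=B3 v1=D4 (m3)
bar 6: v0=G3 v1=E4 (M6)
bar 7: v0=F3 v1=F4 (P8)
  R2 @ bar2.0: A3/F4 m6 -> C4/C5 P8 similar
  R4 @ bar3.0: B3/F4 TT untreated
  R7 @ bar4.0: F4->B4 leap 6st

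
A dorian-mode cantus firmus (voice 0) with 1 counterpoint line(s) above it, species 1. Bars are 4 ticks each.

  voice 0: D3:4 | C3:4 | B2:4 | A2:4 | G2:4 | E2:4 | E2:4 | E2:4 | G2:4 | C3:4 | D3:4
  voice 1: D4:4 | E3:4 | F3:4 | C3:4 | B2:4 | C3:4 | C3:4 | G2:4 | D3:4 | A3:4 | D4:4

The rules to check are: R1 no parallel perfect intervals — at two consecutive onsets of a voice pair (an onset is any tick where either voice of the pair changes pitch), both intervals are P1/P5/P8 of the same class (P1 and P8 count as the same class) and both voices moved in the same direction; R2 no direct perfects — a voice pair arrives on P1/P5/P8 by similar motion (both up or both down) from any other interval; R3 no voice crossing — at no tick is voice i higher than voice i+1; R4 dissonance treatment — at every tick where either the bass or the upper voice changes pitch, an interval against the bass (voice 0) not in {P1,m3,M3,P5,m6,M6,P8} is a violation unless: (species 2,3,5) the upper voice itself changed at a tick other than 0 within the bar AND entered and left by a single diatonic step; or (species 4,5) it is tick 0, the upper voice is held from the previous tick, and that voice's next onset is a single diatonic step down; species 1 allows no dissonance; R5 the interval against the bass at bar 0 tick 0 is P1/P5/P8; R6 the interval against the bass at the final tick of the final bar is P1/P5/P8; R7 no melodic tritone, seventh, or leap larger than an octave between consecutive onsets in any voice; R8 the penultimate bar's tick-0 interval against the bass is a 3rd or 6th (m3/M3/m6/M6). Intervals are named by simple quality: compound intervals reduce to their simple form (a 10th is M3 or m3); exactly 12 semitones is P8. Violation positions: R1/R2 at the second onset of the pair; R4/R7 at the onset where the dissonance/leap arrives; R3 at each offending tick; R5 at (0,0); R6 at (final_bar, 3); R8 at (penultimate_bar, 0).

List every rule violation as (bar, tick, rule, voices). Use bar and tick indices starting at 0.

bar 0: v0=D3 v1=D4 downbeat P8
bar 1: v0=C3 v1=E3 downbeat M3
bar 2: v0=B2 v1=F3 downbeat TT
bar 3: v0=A2 v1=C3 downbeat m3
bar 4: v0=G2 v1=B2 downbeat M3
bar 5: v0=E2 v1=C3 downbeat m6
bar 6: v0=E2 v1=C3 downbeat m6
bar 7: v0=E2 v1=G2 downbeat m3
bar 8: v0=G2 v1=D3 downbeat P5
bar 9: v0=C3 v1=A3 downbeat M6
bar 10: v0=D3 v1=D4 downbeat P8
  -> R7 @ bar 1 tick 0 v(1,): D4->E3 leap 10st
  -> R4 @ bar 2 tick 0 v(0, 1): B2/F3 TT untreated
  -> R2 @ bar 8 tick 0 v(0, 1): E2/G2 m3 -> G2/D3 P5 similar
  -> R2 @ bar 10 tick 0 v(0, 1): C3/A3 M6 -> D3/D4 P8 similar

(1, 0, R7, (1,))
(2, 0, R4, (0, 1))
(8, 0, R2, (0, 1))
(10, 0, R2, (0, 1))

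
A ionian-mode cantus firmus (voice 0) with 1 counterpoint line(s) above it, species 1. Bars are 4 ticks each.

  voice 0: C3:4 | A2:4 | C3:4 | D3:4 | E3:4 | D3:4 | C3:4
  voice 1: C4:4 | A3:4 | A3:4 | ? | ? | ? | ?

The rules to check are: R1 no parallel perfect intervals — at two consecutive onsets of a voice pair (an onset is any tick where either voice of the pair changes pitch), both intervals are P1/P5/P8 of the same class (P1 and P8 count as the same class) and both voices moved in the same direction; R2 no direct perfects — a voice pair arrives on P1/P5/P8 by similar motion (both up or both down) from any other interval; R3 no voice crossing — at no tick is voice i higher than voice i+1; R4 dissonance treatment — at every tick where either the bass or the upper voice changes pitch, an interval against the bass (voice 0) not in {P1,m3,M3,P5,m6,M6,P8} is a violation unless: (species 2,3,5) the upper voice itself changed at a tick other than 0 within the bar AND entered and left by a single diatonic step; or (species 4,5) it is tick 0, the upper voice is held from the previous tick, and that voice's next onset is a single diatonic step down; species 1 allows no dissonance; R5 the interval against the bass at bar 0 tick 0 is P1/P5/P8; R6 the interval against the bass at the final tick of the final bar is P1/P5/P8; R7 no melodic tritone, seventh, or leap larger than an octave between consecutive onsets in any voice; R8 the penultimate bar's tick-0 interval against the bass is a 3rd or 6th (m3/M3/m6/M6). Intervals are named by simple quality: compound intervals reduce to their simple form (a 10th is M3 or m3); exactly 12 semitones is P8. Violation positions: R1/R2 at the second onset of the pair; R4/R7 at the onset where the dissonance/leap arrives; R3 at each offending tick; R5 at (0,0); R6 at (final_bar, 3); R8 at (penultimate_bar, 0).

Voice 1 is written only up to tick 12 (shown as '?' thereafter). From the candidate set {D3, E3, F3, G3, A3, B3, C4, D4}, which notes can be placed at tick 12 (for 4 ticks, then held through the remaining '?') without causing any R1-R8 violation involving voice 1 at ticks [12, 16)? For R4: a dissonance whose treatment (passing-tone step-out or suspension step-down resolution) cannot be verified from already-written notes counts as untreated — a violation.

{A3, B3, D3, F3}

D3: legal
E3: violates R4
F3: legal
G3: violates R4
A3: legal
B3: legal
C4: violates R4
D4: violates R2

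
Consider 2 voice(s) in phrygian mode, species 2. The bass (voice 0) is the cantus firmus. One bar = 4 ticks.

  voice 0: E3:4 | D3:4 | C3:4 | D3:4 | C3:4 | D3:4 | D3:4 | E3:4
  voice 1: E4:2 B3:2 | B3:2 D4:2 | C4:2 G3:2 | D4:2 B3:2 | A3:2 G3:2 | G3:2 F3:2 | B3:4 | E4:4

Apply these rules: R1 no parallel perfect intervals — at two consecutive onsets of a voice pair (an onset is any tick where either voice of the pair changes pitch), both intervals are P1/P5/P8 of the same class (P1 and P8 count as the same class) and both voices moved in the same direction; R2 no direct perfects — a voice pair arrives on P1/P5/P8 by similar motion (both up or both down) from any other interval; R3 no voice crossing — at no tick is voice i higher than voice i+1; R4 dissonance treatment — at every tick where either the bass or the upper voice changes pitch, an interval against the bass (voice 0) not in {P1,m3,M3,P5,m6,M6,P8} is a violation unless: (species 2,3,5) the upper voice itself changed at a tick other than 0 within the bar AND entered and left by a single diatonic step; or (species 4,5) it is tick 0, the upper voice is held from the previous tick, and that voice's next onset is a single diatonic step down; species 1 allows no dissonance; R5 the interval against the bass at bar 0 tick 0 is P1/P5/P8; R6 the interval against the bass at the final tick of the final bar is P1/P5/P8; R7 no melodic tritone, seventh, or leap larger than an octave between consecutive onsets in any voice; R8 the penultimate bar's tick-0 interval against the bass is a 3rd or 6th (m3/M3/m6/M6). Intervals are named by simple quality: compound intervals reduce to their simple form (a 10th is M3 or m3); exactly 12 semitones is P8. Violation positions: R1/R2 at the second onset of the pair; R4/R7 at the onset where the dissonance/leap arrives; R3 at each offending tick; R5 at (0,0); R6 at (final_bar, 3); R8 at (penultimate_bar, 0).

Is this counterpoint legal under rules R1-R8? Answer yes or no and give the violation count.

bar 0: v0=E3 v1=E4 (P8)
bar 1: v0=D3 v1=B3 (M6)
bar 2: v0=C3 v1=C4 (P8)
bar 3: v0=D3 v1=D4 (P8)
bar 4: v0=C3 v1=A3 (M6)
bar 5: v0=D3 v1=G3 (P4)
bar 6: v0=D3 v1=B3 (M6)
bar 7: v0=E3 v1=E4 (P8)
  R1 @ bar2.0: D3/D4 P8 -> C3/C4 P8 similar
  R2 @ bar3.0: C3/G3 P5 -> D3/D4 P8 similar
  R4 @ bar5.0: D3/G3 P4 untreated
  R7 @ bar6.0: F3->B3 leap 6st
  R2 @ bar7.0: D3/B3 M6 -> E3/E4 P8 similar

No (5 violations)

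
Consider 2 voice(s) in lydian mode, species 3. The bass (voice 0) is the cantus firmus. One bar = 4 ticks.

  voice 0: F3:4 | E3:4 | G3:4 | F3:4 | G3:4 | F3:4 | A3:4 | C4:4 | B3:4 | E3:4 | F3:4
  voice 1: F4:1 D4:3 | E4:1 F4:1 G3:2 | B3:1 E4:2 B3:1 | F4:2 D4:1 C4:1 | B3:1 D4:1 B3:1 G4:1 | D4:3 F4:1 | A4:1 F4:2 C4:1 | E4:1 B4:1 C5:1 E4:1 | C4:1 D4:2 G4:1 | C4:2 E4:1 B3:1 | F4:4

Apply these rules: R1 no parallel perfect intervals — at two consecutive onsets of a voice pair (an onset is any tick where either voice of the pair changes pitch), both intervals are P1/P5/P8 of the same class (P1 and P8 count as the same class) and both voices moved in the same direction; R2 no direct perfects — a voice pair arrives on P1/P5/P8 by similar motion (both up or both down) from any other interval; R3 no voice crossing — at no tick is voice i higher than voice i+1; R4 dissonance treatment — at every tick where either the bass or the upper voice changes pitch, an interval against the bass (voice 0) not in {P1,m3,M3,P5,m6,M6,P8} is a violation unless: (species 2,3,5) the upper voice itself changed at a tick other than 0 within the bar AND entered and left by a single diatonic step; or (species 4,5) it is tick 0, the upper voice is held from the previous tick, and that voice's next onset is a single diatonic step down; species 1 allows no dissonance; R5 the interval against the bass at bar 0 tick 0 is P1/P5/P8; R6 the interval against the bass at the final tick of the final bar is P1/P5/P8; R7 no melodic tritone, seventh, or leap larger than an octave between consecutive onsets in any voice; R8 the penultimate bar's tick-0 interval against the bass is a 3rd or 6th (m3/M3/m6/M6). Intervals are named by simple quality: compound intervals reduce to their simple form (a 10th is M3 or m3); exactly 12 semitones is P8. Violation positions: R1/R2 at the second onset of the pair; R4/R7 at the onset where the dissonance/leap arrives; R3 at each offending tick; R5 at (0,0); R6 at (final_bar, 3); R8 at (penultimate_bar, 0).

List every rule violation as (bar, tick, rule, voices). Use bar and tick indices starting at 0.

bar 0: v0=F3 v1=F4 downbeat P8
bar 1: v0=E3 v1=E4 downbeat P8
bar 2: v0=G3 v1=B3 downbeat M3
bar 3: v0=F3 v1=F4 downbeat P8
bar 4: v0=G3 v1=B3 downbeat M3
bar 5: v0=F3 v1=D4 downbeat M6
bar 6: v0=A3 v1=A4 downbeat P8
bar 7: v0=C4 v1=E4 downbeat M3
bar 8: v0=B3 v1=C4 downbeat m2
bar 9: v0=E3 v1=C4 downbeat m6
bar 10: v0=F3 v1=F4 downbeat P8
  -> R4 @ bar 1 tick 1 v(0, 1): E3/F4 m2 untreated
  -> R7 @ bar 1 tick 2 v(1,): F4->G3 leap 10st
  -> R7 @ bar 3 tick 0 v(1,): B3->F4 leap 6st
  -> R1 @ bar 6 tick 0 v(0, 1): F3/F4 P8 -> A3/A4 P8 similar
  -> R4 @ bar 7 tick 1 v(0, 1): C4/B4 M7 untreated
  -> R4 @ bar 8 tick 0 v(0, 1): B3/C4 m2 untreated
  -> R2 @ bar 10 tick 0 v(0, 1): E3/B3 P5 -> F3/F4 P8 similar
  -> R7 @ bar 10 tick 0 v(1,): B3->F4 leap 6st

(1, 1, R4, (0, 1))
(1, 2, R7, (1,))
(3, 0, R7, (1,))
(6, 0, R1, (0, 1))
(7, 1, R4, (0, 1))
(8, 0, R4, (0, 1))
(10, 0, R2, (0, 1))
(10, 0, R7, (1,))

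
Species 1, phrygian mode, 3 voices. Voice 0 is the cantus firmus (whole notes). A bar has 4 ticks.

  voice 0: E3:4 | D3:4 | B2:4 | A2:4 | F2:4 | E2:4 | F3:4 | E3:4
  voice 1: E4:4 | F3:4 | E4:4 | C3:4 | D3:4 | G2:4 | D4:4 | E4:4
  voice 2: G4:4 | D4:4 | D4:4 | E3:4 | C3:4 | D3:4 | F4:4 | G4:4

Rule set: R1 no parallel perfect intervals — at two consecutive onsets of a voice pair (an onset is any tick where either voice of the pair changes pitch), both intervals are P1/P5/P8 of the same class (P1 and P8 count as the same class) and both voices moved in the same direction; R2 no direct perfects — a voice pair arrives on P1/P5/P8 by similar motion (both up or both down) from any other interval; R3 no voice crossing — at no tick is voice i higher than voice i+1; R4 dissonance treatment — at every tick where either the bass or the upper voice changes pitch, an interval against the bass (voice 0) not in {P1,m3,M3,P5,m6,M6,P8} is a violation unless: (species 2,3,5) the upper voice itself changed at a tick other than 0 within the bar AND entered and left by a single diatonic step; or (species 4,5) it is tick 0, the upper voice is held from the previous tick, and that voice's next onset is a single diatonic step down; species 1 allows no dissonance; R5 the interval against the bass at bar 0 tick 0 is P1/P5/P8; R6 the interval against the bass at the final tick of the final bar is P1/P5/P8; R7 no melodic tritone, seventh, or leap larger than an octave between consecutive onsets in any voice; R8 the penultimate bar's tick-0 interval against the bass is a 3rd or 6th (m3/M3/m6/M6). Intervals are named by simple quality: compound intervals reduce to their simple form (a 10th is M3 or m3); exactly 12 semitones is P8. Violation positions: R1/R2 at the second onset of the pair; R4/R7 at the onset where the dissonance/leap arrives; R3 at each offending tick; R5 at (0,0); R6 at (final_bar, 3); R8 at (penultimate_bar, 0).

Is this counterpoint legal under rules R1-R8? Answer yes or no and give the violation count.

bar 0: v0=E3 v1=E4 v2=G4 (m3)
bar 1: v0=D3 v1=F3 v2=D4 (P8)
bar 2: v0=B2 v1=E4 v2=D4 (m3)
bar 3: v0=A2 v1=C3 v2=E3 (P5)
bar 4: v0=F2 v1=D3 v2=C3 (P5)
bar 5: v0=E2 v1=G2 v2=D3 (m7)
bar 6: v0=F3 v1=D4 v2=F4 (P8)
bar 7: v0=E3 v1=E4 v2=G4 (m3)
  R5 @ bar0.0: opens on m3
  R2 @ bar1.0: E3/G4 m3 -> D3/D4 P8 similar
  R7 @ bar1.0: E4->F3 leap 11st
  R3 @ bar2.0: E4 above D4
  R4 @ bar2.0: B2/E4 P4 untreated
  R7 @ bar2.0: F3->E4 leap 11st
  R3 @ bar2.1: E4 above D4
  R3 @ bar2.2: E4 above D4
  R3 @ bar2.3: E4 above D4
  R2 @ bar3.0: B2/D4 m3 -> A2/E3 P5 similar
  R7 @ bar3.0: E4->C3 leap 16st
  R7 @ bar3.0: D4->E3 leap 10st
  R1 @ bar4.0: A2/E3 P5 -> F2/C3 P5 similar
  R3 @ bar4.0: D3 above C3
  R3 @ bar4.1: D3 above C3
  R3 @ bar4.2: D3 above C3
  R3 @ bar4.3: D3 above C3
  R4 @ bar5.0: E2/D3 m7 untreated
  R2 @ bar6.0: E2/D3 m7 -> F3/F4 P8 similar
  R7 @ bar6.0: E2->F3 leap 13st
  R7 @ bar6.0: G2->D4 leap 19st
  R7 @ bar6.0: D3->F4 leap 15st
  R8 @ bar6.0: penult P8 not 3rd/6th
  R6 @ bar7.3: closes on m3

No (24 violations)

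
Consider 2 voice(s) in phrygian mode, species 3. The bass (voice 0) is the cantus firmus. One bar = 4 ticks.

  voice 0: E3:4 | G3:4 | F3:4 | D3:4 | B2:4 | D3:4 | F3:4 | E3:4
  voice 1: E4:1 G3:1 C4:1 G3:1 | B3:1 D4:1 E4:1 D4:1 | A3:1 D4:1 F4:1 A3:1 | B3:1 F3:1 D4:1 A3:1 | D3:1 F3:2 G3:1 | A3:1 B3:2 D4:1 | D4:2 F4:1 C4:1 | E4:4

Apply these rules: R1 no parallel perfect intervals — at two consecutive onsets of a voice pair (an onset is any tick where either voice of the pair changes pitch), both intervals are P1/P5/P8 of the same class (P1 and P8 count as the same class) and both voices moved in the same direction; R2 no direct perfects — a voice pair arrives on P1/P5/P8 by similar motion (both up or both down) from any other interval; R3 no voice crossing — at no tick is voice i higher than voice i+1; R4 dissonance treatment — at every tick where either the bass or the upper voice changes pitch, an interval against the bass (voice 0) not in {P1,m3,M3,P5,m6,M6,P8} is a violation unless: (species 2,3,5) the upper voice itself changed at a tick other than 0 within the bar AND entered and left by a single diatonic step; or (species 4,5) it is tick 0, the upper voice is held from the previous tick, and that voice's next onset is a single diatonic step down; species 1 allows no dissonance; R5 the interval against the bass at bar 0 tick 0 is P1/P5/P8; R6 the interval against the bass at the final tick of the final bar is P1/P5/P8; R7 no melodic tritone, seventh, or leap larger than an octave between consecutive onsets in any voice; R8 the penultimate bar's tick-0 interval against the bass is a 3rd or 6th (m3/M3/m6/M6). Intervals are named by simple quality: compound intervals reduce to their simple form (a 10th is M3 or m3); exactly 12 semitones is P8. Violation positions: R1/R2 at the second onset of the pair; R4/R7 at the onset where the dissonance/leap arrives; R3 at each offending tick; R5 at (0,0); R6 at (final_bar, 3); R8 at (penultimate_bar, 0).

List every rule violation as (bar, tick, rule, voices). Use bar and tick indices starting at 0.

bar 0: v0=E3 v1=E4 downbeat P8
bar 1: v0=G3 v1=B3 downbeat M3
bar 2: v0=F3 v1=A3 downbeat M3
bar 3: v0=D3 v1=B3 downbeat M6
bar 4: v0=B2 v1=D3 downbeat m3
bar 5: v0=D3 v1=A3 downbeat P5
bar 6: v0=F3 v1=D4 downbeat M6
bar 7: v0=E3 v1=E4 downbeat P8
  -> R7 @ bar 3 tick 1 v(1,): B3->F3 leap 6st
  -> R4 @ bar 4 tick 1 v(0, 1): B2/F3 TT untreated
  -> R2 @ bar 5 tick 0 v(0, 1): B2/G3 m6 -> D3/A3 P5 similar

(3, 1, R7, (1,))
(4, 1, R4, (0, 1))
(5, 0, R2, (0, 1))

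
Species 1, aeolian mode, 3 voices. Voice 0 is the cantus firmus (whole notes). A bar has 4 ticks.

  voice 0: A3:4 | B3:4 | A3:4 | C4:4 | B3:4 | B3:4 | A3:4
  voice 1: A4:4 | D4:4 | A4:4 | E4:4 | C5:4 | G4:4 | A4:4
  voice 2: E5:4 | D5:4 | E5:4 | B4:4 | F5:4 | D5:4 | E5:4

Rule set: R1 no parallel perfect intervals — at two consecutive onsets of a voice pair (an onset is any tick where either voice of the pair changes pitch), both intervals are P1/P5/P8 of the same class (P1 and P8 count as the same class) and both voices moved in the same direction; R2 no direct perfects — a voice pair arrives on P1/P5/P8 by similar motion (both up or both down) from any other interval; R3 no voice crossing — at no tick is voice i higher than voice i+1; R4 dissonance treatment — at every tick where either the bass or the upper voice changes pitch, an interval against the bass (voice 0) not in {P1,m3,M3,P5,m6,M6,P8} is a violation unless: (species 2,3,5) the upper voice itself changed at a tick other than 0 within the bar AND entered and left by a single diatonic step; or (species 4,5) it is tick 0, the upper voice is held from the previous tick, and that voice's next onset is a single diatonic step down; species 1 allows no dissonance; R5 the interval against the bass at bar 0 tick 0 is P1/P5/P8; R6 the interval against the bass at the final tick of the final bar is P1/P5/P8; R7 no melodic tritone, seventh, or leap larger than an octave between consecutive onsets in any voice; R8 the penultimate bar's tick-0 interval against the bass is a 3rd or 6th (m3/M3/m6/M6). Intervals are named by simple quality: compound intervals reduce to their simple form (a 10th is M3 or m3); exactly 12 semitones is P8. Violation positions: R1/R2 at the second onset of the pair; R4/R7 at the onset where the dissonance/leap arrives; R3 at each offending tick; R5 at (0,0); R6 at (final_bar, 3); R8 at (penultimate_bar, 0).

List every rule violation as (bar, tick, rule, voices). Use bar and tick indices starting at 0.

(1, 0, R2, (1, 2))
(2, 0, R2, (1, 2))
(3, 0, R1, (1, 2))
(3, 0, R4, (0, 2))
(4, 0, R4, (0, 1))
(4, 0, R4, (0, 2))
(4, 0, R7, (2,))
(5, 0, R2, (1, 2))
(6, 0, R1, (1, 2))

bar 0: v0=A3 v1=A4 v2=E5 downbeat P5
bar 1: v0=B3 v1=D4 v2=D5 downbeat m3
bar 2: v0=A3 v1=A4 v2=E5 downbeat P5
bar 3: v0=C4 v1=E4 v2=B4 downbeat M7
bar 4: v0=B3 v1=C5 v2=F5 downbeat TT
bar 5: v0=B3 v1=G4 v2=D5 downbeat m3
bar 6: v0=A3 v1=A4 v2=E5 downbeat P5
  -> R2 @ bar 1 tick 0 v(1, 2): A4/E5 P5 -> D4/D5 P8 similar
  -> R2 @ bar 2 tick 0 v(1, 2): D4/D5 P8 -> A4/E5 P5 similar
  -> R1 @ bar 3 tick 0 v(1, 2): A4/E5 P5 -> E4/B4 P5 similar
  -> R4 @ bar 3 tick 0 v(0, 2): C4/B4 M7 untreated
  -> R4 @ bar 4 tick 0 v(0, 1): B3/C5 m2 untreated
  -> R4 @ bar 4 tick 0 v(0, 2): B3/F5 TT untreated
  -> R7 @ bar 4 tick 0 v(2,): B4->F5 leap 6st
  -> R2 @ bar 5 tick 0 v(1, 2): C5/F5 P4 -> G4/D5 P5 similar
  -> R1 @ bar 6 tick 0 v(1, 2): G4/D5 P5 -> A4/E5 P5 similar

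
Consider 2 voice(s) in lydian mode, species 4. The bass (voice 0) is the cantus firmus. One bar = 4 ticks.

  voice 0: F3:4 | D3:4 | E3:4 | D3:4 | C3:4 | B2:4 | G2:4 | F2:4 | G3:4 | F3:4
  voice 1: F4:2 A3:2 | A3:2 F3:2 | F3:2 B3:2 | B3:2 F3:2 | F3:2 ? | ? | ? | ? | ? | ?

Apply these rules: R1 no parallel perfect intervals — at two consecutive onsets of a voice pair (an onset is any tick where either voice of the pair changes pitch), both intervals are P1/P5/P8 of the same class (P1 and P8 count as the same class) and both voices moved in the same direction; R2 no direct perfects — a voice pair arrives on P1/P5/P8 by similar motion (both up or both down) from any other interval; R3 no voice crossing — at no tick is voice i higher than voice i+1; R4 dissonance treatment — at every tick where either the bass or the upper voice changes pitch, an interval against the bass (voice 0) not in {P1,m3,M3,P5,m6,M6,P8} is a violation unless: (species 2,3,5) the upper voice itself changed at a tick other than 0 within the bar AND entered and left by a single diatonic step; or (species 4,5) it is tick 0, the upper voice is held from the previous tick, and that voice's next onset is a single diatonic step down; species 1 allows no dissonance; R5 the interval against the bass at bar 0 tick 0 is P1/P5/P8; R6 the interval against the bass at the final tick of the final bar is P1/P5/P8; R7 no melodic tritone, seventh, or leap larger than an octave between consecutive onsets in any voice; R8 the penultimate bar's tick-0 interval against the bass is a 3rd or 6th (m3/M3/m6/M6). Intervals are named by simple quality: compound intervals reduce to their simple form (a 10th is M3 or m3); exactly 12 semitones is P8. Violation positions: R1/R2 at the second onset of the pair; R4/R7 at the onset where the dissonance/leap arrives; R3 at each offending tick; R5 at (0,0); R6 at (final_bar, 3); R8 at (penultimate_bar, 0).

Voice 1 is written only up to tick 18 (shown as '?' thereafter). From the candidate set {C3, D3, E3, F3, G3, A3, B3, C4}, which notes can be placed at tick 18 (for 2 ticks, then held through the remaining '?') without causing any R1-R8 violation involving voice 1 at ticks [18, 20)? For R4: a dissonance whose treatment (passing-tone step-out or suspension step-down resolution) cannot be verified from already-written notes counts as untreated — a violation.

C3: legal
D3: violates R4
E3: legal
F3: legal
G3: legal
A3: legal
B3: violates R4,R7
C4: legal

{A3, C3, C4, E3, F3, G3}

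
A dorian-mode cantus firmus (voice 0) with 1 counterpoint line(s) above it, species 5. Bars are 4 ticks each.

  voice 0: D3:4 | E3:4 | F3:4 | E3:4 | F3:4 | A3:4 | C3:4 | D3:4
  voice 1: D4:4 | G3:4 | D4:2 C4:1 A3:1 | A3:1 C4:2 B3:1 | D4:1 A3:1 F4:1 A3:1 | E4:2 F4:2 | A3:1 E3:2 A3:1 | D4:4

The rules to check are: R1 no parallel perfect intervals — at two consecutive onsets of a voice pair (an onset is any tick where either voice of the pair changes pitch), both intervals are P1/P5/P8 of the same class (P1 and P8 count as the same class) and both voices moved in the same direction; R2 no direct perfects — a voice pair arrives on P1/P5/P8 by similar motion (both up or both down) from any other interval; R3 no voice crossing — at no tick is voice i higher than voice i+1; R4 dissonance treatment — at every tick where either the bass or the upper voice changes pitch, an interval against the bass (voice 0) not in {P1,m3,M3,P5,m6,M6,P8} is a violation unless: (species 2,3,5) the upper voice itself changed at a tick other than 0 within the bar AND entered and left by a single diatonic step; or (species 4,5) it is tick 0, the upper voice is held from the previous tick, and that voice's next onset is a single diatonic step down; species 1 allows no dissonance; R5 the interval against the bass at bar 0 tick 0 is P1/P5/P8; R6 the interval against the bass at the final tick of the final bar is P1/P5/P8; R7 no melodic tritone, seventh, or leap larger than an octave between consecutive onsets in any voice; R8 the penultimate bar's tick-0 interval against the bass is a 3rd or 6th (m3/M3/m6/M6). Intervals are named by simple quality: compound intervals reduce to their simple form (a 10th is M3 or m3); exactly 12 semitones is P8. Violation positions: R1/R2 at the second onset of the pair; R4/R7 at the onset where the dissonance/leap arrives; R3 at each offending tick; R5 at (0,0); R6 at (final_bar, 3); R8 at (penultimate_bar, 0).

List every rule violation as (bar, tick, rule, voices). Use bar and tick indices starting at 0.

bar 0: v0=D3 v1=D4 downbeat P8
bar 1: v0=E3 v1=G3 downbeat m3
bar 2: v0=F3 v1=D4 downbeat M6
bar 3: v0=E3 v1=A3 downbeat P4
bar 4: v0=F3 v1=D4 downbeat M6
bar 5: v0=A3 v1=E4 downbeat P5
bar 6: v0=C3 v1=A3 downbeat M6
bar 7: v0=D3 v1=D4 downbeat P8
  -> R4 @ bar 3 tick 0 v(0, 1): E3/A3 P4 untreated
  -> R2 @ bar 5 tick 0 v(0, 1): F3/A3 M3 -> A3/E4 P5 similar
  -> R2 @ bar 7 tick 0 v(0, 1): C3/A3 M6 -> D3/D4 P8 similar

(3, 0, R4, (0, 1))
(5, 0, R2, (0, 1))
(7, 0, R2, (0, 1))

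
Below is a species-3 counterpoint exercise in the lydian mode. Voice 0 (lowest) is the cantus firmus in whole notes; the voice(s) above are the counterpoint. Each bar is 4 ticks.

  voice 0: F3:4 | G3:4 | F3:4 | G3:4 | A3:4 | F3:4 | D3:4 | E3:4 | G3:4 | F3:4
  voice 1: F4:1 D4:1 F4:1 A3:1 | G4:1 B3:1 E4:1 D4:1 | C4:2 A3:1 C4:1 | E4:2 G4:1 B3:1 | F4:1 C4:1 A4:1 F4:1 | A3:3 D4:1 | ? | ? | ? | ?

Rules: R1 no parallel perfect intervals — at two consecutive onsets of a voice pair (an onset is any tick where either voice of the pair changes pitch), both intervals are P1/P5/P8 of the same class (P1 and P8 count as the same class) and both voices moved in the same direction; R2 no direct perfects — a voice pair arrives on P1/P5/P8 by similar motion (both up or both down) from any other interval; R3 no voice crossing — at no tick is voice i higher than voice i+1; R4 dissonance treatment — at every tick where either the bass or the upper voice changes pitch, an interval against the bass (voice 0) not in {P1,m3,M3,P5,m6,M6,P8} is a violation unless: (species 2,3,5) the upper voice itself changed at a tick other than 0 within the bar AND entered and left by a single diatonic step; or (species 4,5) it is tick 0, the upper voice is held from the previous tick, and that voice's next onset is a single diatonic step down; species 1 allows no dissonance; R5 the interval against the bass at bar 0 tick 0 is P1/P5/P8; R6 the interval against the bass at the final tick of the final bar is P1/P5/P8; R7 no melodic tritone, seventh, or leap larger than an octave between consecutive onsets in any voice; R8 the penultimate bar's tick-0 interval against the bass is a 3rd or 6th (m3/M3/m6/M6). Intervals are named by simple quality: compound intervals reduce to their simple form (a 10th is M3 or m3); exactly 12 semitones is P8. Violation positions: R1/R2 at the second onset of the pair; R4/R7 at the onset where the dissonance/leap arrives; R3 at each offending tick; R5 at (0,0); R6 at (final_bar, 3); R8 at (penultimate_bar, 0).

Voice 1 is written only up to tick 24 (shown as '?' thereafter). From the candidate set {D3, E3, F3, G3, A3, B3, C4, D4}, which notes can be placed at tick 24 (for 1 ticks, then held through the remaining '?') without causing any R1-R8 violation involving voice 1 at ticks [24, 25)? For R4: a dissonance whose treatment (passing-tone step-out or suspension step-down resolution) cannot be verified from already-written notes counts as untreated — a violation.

D3: violates R2
E3: violates R4,R7
F3: legal
G3: violates R4
A3: violates R2
B3: legal
C4: violates R4
D4: legal

{B3, D4, F3}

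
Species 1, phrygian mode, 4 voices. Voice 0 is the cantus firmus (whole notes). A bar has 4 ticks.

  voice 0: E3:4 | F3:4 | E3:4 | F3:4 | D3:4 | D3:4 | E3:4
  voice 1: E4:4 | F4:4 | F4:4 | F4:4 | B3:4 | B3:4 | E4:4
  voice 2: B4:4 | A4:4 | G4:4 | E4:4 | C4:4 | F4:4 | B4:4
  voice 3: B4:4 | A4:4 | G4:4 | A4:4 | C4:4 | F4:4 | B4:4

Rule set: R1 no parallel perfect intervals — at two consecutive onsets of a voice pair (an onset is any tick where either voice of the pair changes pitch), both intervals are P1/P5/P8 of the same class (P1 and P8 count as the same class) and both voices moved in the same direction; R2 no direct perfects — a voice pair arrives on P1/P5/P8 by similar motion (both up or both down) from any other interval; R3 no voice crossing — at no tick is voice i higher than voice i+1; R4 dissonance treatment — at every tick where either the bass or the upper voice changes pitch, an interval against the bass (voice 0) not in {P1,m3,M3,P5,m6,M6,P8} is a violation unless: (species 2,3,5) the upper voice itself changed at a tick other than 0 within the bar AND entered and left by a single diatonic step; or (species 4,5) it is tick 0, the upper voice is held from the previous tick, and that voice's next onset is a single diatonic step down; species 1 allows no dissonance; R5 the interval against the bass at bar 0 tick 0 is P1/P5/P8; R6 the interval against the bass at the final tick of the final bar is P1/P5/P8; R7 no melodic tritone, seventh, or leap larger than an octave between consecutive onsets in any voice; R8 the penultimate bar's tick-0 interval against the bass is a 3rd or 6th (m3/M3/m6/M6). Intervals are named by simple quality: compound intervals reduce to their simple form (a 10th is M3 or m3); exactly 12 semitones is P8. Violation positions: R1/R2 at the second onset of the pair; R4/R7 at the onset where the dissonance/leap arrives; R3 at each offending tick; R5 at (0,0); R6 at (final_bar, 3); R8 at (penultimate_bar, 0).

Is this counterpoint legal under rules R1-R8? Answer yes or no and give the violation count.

bar 0: v0=E3 v1=E4 v2=B4 v3=B4 (P5)
bar 1: v0=F3 v1=F4 v2=A4 v3=A4 (M3)
bar 2: v0=E3 v1=F4 v2=G4 v3=G4 (m3)
bar 3: v0=F3 v1=F4 v2=E4 v3=A4 (M3)
bar 4: v0=D3 v1=B3 v2=C4 v3=C4 (m7)
bar 5: v0=D3 v1=B3 v2=F4 v3=F4 (m3)
bar 6: v0=E3 v1=E4 v2=B4 v3=B4 (P5)
  R1 @ bar1.0: E3/E4 P8 -> F3/F4 P8 similar
  R1 @ bar1.0: B4/B4 P1 -> A4/A4 P1 similar
  R1 @ bar2.0: A4/A4 P1 -> G4/G4 P1 similar
  R4 @ bar2.0: E3/F4 m2 untreated
  R3 @ bar3.0: F4 above E4
  R4 @ bar3.0: F3/E4 M7 untreated
  R3 @ bar3.1: F4 above E4
  R3 @ bar3.2: F4 above E4
  R3 @ bar3.3: F4 above E4
  R2 @ bar4.0: E4/A4 P4 -> C4/C4 P1 similar
  R4 @ bar4.0: D3/C4 m7 untreated
  R4 @ bar4.0: D3/C4 m7 untreated
  R7 @ bar4.0: F4->B3 leap 6st
  R1 @ bar5.0: C4/C4 P1 -> F4/F4 P1 similar
  R1 @ bar6.0: F4/F4 P1 -> B4/B4 P1 similar
  R2 @ bar6.0: D3/B3 M6 -> E3/E4 P8 similar
  R2 @ bar6.0: D3/F4 m3 -> E3/B4 P5 similar
  R2 @ bar6.0: D3/F4 m3 -> E3/B4 P5 similar
  R2 @ bar6.0: B3/F4 TT -> E4/B4 P5 similar
  R2 @ bar6.0: B3/F4 TT -> E4/B4 P5 similar
  R7 @ bar6.0: F4->B4 leap 6st
  R7 @ bar6.0: F4->B4 leap 6st

No (22 violations)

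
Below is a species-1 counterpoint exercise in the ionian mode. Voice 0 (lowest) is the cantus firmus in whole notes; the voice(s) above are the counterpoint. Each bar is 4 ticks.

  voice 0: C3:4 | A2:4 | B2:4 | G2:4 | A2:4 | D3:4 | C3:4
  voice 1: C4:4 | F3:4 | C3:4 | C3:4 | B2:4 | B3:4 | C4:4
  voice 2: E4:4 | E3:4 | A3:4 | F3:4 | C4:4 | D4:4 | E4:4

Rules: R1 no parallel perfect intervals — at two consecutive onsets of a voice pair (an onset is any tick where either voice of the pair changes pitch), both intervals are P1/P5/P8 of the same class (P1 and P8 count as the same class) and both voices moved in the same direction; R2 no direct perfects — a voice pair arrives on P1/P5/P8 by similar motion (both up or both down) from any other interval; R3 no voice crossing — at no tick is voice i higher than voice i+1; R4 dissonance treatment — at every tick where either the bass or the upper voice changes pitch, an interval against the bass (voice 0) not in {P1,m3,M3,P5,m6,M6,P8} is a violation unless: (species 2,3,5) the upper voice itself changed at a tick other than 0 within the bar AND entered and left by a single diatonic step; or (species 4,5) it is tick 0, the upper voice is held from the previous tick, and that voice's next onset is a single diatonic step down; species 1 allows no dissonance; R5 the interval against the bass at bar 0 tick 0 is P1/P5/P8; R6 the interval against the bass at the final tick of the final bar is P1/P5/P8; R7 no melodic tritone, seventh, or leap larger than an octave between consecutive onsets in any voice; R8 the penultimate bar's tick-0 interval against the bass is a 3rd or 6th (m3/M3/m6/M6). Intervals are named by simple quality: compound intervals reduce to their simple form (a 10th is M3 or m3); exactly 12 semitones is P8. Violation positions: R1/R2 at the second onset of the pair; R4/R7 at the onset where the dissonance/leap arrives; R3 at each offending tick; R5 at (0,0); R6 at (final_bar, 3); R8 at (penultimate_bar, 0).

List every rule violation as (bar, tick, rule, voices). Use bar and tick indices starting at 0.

bar 0: v0=C3 v1=C4 v2=E4 downbeat M3
bar 1: v0=A2 v1=F3 v2=E3 downbeat P5
bar 2: v0=B2 v1=C3 v2=A3 downbeat m7
bar 3: v0=G2 v1=C3 v2=F3 downbeat m7
bar 4: v0=A2 v1=B2 v2=C4 downbeat m3
bar 5: v0=D3 v1=B3 v2=D4 downbeat P8
bar 6: v0=C3 v1=C4 v2=E4 downbeat M3
  -> R5 @ bar 0 tick 0 v(0, 2): opens on M3
  -> R2 @ bar 1 tick 0 v(0, 2): C3/E4 M3 -> A2/E3 P5 similar
  -> R3 @ bar 1 tick 0 v(1, 2): F3 above E3
  -> R3 @ bar 1 tick 1 v(1, 2): F3 above E3
  -> R3 @ bar 1 tick 2 v(1, 2): F3 above E3
  -> R3 @ bar 1 tick 3 v(1, 2): F3 above E3
  -> R4 @ bar 2 tick 0 v(0, 1): B2/C3 m2 untreated
  -> R4 @ bar 2 tick 0 v(0, 2): B2/A3 m7 untreated
  -> R4 @ bar 3 tick 0 v(0, 1): G2/C3 P4 untreated
  -> R4 @ bar 3 tick 0 v(0, 2): G2/F3 m7 untreated
  -> R4 @ bar 4 tick 0 v(0, 1): A2/B2 M2 untreated
  -> R2 @ bar 5 tick 0 v(0, 2): A2/C4 m3 -> D3/D4 P8 similar
  -> R8 @ bar 5 tick 0 v(0, 2): penult P8 not 3rd/6th
  -> R6 @ bar 6 tick 3 v(0, 2): closes on M3

(0, 0, R5, (0, 2))
(1, 0, R2, (0, 2))
(1, 0, R3, (1, 2))
(1, 1, R3, (1, 2))
(1, 2, R3, (1, 2))
(1, 3, R3, (1, 2))
(2, 0, R4, (0, 1))
(2, 0, R4, (0, 2))
(3, 0, R4, (0, 1))
(3, 0, R4, (0, 2))
(4, 0, R4, (0, 1))
(5, 0, R2, (0, 2))
(5, 0, R8, (0, 2))
(6, 3, R6, (0, 2))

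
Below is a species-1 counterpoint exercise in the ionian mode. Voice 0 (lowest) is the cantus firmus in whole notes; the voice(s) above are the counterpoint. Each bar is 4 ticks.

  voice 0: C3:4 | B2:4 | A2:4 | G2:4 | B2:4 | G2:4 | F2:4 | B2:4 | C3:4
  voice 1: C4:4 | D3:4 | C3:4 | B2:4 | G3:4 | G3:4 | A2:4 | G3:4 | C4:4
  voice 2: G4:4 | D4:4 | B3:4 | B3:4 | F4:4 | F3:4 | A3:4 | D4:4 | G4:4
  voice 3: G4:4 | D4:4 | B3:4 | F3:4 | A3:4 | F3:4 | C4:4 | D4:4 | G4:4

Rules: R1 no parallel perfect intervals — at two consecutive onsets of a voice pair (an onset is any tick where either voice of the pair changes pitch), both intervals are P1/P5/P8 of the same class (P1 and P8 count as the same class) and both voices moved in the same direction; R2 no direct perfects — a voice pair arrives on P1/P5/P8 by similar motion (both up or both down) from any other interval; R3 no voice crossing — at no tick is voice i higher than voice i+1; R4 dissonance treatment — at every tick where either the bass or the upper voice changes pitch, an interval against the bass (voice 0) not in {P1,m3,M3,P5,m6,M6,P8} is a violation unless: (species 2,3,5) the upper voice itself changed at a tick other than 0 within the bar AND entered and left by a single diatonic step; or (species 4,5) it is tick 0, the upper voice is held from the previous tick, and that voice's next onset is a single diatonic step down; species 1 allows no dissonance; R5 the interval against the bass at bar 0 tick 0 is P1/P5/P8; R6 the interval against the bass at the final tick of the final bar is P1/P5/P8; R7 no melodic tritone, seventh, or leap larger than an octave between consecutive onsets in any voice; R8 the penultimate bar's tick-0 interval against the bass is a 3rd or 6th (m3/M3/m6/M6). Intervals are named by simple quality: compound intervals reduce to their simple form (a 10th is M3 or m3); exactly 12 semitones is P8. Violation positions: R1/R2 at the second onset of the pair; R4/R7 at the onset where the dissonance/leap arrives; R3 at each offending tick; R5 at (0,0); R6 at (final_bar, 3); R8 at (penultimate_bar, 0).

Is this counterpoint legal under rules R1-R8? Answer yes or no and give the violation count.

bar 0: v0=C3 v1=C4 v2=G4 v3=G4 (P5)
bar 1: v0=B2 v1=D3 v2=D4 v3=D4 (m3)
bar 2: v0=A2 v1=C3 v2=B3 v3=B3 (M2)
bar 3: v0=G2 v1=B2 v2=B3 v3=F3 (m7)
bar 4: v0=B2 v1=G3 v2=F4 v3=A3 (m7)
bar 5: v0=G2 v1=G3 v2=F3 v3=F3 (m7)
bar 6: v0=F2 v1=A2 v2=A3 v3=C4 (P5)
bar 7: v0=B2 v1=G3 v2=D4 v3=D4 (m3)
bar 8: v0=C3 v1=C4 v2=G4 v3=G4 (P5)
  R1 @ bar1.0: G4/G4 P1 -> D4/D4 P1 similar
  R2 @ bar1.0: C4/G4 P5 -> D3/D4 P8 similar
  R2 @ bar1.0: C4/G4 P5 -> D3/D4 P8 similar
  R7 @ bar1.0: C4->D3 leap 10st
  R1 @ bar2.0: D4/D4 P1 -> B3/B3 P1 similar
  R4 @ bar2.0: A2/B3 M2 untreated
  R4 @ bar2.0: A2/B3 M2 untreated
  R3 @ bar3.0: B3 above F3
  R4 @ bar3.0: G2/F3 m7 untreated
  R7 @ bar3.0: B3->F3 leap 6st
  R3 @ bar3.1: B3 above F3
  R3 @ bar3.2: B3 above F3
  R3 @ bar3.3: B3 above F3
  R3 @ bar4.0: F4 above A3
  R4 @ bar4.0: B2/F4 TT untreated
  R4 @ bar4.0: B2/A3 m7 untreated
  R7 @ bar4.0: B3->F4 leap 6st
  R3 @ bar4.1: F4 above A3
  R3 @ bar4.2: F4 above A3
  R3 @ bar4.3: F4 above A3
  R2 @ bar5.0: F4/A3 m6 -> F3/F3 P1 similar
  R3 @ bar5.0: G3 above F3
  R4 @ bar5.0: G2/F3 m7 untreated
  R4 @ bar5.0: G2/F3 m7 untreated
  R3 @ bar5.1: G3 above F3
  R3 @ bar5.2: G3 above F3
  R3 @ bar5.3: G3 above F3
  R7 @ bar6.0: G3->A2 leap 10st
  R2 @ bar7.0: A2/A3 P8 -> G3/D4 P5 similar
  R2 @ bar7.0: A2/C4 m3 -> G3/D4 P5 similar
  R2 @ bar7.0: A3/C4 m3 -> D4/D4 P1 similar
  R7 @ bar7.0: F2->B2 leap 6st
  R7 @ bar7.0: A2->G3 leap 10st
  R1 @ bar8.0: G3/D4 P5 -> C4/G4 P5 similar
  R1 @ bar8.0: G3/D4 P5 -> C4/G4 P5 similar
  R1 @ bar8.0: D4/D4 P1 -> G4/G4 P1 similar
  R2 @ bar8.0: B2/G3 m6 -> C3/C4 P8 similar
  R2 @ bar8.0: B2/D4 m3 -> C3/G4 P5 similar
  R2 @ bar8.0: B2/D4 m3 -> C3/G4 P5 similar

No (39 violations)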